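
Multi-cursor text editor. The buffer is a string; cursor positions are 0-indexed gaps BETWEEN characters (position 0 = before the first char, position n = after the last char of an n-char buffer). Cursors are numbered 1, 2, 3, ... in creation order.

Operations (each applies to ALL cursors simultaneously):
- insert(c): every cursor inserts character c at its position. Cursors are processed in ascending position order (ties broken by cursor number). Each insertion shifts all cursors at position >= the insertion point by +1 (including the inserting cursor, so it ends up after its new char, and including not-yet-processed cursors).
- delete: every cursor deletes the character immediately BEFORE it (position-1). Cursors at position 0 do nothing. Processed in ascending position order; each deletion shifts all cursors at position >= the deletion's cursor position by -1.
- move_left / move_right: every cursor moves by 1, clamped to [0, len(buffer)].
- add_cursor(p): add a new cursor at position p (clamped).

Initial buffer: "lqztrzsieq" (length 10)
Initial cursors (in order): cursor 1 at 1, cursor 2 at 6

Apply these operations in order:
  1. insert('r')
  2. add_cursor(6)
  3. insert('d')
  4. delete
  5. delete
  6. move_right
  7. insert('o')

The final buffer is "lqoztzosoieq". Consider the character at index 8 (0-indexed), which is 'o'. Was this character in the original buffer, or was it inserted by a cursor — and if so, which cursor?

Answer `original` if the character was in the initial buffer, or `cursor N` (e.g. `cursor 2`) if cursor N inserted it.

Answer: cursor 2

Derivation:
After op 1 (insert('r')): buffer="lrqztrzrsieq" (len 12), cursors c1@2 c2@8, authorship .1.....2....
After op 2 (add_cursor(6)): buffer="lrqztrzrsieq" (len 12), cursors c1@2 c3@6 c2@8, authorship .1.....2....
After op 3 (insert('d')): buffer="lrdqztrdzrdsieq" (len 15), cursors c1@3 c3@8 c2@11, authorship .11....3.22....
After op 4 (delete): buffer="lrqztrzrsieq" (len 12), cursors c1@2 c3@6 c2@8, authorship .1.....2....
After op 5 (delete): buffer="lqztzsieq" (len 9), cursors c1@1 c3@4 c2@5, authorship .........
After op 6 (move_right): buffer="lqztzsieq" (len 9), cursors c1@2 c3@5 c2@6, authorship .........
After op 7 (insert('o')): buffer="lqoztzosoieq" (len 12), cursors c1@3 c3@7 c2@9, authorship ..1...3.2...
Authorship (.=original, N=cursor N): . . 1 . . . 3 . 2 . . .
Index 8: author = 2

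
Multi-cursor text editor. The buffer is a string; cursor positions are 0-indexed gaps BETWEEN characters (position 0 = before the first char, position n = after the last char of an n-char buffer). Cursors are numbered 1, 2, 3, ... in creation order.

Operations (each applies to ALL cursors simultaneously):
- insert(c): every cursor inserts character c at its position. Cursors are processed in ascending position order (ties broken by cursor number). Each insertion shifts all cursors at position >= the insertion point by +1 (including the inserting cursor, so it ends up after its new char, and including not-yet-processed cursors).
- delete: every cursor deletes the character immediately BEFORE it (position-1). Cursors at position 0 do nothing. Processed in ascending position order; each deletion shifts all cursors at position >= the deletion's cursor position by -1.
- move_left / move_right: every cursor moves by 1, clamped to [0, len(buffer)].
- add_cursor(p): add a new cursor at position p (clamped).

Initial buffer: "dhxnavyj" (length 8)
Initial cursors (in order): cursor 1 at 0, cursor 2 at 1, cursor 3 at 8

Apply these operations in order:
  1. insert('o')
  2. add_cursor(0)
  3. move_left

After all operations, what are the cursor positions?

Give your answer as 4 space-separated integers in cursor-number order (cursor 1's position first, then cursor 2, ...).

Answer: 0 2 10 0

Derivation:
After op 1 (insert('o')): buffer="odohxnavyjo" (len 11), cursors c1@1 c2@3 c3@11, authorship 1.2.......3
After op 2 (add_cursor(0)): buffer="odohxnavyjo" (len 11), cursors c4@0 c1@1 c2@3 c3@11, authorship 1.2.......3
After op 3 (move_left): buffer="odohxnavyjo" (len 11), cursors c1@0 c4@0 c2@2 c3@10, authorship 1.2.......3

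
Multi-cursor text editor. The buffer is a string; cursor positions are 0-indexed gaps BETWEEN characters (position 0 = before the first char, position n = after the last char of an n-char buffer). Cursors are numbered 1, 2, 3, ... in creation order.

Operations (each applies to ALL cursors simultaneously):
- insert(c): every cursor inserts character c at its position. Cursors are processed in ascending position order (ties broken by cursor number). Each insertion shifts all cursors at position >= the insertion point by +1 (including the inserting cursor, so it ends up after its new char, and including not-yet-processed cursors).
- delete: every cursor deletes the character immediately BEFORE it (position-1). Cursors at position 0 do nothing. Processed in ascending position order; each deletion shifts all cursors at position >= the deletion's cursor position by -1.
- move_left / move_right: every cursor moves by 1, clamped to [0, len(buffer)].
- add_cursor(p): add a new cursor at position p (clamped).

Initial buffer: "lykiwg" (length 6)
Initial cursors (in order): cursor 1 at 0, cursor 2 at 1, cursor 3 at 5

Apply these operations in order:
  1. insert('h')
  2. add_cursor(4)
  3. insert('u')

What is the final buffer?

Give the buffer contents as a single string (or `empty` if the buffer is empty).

Answer: hulhuyukiwhug

Derivation:
After op 1 (insert('h')): buffer="hlhykiwhg" (len 9), cursors c1@1 c2@3 c3@8, authorship 1.2....3.
After op 2 (add_cursor(4)): buffer="hlhykiwhg" (len 9), cursors c1@1 c2@3 c4@4 c3@8, authorship 1.2....3.
After op 3 (insert('u')): buffer="hulhuyukiwhug" (len 13), cursors c1@2 c2@5 c4@7 c3@12, authorship 11.22.4...33.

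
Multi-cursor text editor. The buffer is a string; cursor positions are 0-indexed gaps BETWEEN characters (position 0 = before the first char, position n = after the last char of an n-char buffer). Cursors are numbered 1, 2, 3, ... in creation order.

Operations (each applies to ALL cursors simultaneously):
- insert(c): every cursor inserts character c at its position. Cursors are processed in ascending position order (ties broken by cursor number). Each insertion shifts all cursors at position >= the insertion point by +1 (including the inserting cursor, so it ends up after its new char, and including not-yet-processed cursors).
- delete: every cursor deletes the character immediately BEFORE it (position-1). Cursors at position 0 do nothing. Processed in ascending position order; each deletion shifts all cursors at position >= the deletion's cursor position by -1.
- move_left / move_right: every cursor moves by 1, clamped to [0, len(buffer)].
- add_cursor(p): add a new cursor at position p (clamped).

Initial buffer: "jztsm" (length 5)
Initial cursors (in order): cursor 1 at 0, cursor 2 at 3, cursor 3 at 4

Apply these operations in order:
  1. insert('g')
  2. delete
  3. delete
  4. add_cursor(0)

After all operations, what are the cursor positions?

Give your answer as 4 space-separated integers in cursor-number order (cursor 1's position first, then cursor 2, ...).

After op 1 (insert('g')): buffer="gjztgsgm" (len 8), cursors c1@1 c2@5 c3@7, authorship 1...2.3.
After op 2 (delete): buffer="jztsm" (len 5), cursors c1@0 c2@3 c3@4, authorship .....
After op 3 (delete): buffer="jzm" (len 3), cursors c1@0 c2@2 c3@2, authorship ...
After op 4 (add_cursor(0)): buffer="jzm" (len 3), cursors c1@0 c4@0 c2@2 c3@2, authorship ...

Answer: 0 2 2 0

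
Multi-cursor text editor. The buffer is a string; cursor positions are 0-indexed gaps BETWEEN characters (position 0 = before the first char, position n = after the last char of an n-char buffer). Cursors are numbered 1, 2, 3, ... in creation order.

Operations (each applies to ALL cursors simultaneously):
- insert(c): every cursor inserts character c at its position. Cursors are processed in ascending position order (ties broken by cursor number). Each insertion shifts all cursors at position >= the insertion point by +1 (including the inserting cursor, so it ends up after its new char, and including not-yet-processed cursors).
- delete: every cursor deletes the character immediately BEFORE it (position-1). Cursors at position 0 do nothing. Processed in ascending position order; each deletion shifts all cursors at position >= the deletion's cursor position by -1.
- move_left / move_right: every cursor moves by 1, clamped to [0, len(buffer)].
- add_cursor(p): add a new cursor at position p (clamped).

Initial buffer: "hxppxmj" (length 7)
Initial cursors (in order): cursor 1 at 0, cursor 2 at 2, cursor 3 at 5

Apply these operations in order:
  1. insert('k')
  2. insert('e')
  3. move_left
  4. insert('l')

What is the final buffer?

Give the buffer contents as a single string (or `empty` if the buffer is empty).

Answer: klehxkleppxklemj

Derivation:
After op 1 (insert('k')): buffer="khxkppxkmj" (len 10), cursors c1@1 c2@4 c3@8, authorship 1..2...3..
After op 2 (insert('e')): buffer="kehxkeppxkemj" (len 13), cursors c1@2 c2@6 c3@11, authorship 11..22...33..
After op 3 (move_left): buffer="kehxkeppxkemj" (len 13), cursors c1@1 c2@5 c3@10, authorship 11..22...33..
After op 4 (insert('l')): buffer="klehxkleppxklemj" (len 16), cursors c1@2 c2@7 c3@13, authorship 111..222...333..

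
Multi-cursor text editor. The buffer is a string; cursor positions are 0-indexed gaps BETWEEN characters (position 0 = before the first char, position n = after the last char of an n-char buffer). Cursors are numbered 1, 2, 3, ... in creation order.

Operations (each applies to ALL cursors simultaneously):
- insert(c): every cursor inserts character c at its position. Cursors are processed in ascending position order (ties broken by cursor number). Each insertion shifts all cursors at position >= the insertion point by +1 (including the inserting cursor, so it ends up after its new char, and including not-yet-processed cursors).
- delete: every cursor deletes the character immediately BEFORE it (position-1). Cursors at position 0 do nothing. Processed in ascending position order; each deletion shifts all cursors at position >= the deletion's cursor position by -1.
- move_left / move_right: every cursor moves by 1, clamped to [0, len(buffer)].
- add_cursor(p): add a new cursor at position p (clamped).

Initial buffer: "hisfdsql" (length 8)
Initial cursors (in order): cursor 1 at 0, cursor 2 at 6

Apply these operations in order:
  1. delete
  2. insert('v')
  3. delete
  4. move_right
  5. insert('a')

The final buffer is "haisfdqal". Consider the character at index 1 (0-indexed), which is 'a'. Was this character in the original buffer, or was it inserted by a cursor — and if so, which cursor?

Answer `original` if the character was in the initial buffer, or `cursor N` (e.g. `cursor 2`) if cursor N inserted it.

After op 1 (delete): buffer="hisfdql" (len 7), cursors c1@0 c2@5, authorship .......
After op 2 (insert('v')): buffer="vhisfdvql" (len 9), cursors c1@1 c2@7, authorship 1.....2..
After op 3 (delete): buffer="hisfdql" (len 7), cursors c1@0 c2@5, authorship .......
After op 4 (move_right): buffer="hisfdql" (len 7), cursors c1@1 c2@6, authorship .......
After op 5 (insert('a')): buffer="haisfdqal" (len 9), cursors c1@2 c2@8, authorship .1.....2.
Authorship (.=original, N=cursor N): . 1 . . . . . 2 .
Index 1: author = 1

Answer: cursor 1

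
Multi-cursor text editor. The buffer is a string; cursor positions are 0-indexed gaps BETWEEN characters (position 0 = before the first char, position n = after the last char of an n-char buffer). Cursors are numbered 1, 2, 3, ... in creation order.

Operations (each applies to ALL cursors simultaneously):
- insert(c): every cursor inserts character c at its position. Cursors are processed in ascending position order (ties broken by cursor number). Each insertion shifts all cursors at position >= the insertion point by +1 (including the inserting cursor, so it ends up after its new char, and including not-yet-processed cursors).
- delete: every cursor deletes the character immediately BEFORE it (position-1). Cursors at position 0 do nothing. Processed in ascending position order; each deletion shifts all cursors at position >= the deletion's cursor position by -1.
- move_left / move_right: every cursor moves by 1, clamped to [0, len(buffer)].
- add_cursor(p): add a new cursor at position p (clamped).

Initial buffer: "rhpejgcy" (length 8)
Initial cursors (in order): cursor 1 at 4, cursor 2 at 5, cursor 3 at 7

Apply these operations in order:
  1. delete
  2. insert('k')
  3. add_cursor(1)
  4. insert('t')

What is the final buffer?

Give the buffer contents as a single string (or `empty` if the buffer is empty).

After op 1 (delete): buffer="rhpgy" (len 5), cursors c1@3 c2@3 c3@4, authorship .....
After op 2 (insert('k')): buffer="rhpkkgky" (len 8), cursors c1@5 c2@5 c3@7, authorship ...12.3.
After op 3 (add_cursor(1)): buffer="rhpkkgky" (len 8), cursors c4@1 c1@5 c2@5 c3@7, authorship ...12.3.
After op 4 (insert('t')): buffer="rthpkkttgkty" (len 12), cursors c4@2 c1@8 c2@8 c3@11, authorship .4..1212.33.

Answer: rthpkkttgkty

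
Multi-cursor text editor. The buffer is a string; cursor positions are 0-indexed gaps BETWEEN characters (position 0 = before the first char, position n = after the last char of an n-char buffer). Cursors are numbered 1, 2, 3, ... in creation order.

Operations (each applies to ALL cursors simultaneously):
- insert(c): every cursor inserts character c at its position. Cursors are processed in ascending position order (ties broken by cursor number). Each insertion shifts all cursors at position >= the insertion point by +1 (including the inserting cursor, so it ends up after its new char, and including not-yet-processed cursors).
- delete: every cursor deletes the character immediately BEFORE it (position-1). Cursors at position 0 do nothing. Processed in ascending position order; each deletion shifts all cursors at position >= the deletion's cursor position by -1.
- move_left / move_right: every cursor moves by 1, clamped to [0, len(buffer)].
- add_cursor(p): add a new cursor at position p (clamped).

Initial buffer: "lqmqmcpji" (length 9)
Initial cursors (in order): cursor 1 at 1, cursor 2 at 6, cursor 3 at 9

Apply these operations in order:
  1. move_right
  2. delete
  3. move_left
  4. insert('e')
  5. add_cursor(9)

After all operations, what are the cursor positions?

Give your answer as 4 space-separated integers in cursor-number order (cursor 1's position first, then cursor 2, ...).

Answer: 1 6 8 9

Derivation:
After op 1 (move_right): buffer="lqmqmcpji" (len 9), cursors c1@2 c2@7 c3@9, authorship .........
After op 2 (delete): buffer="lmqmcj" (len 6), cursors c1@1 c2@5 c3@6, authorship ......
After op 3 (move_left): buffer="lmqmcj" (len 6), cursors c1@0 c2@4 c3@5, authorship ......
After op 4 (insert('e')): buffer="elmqmecej" (len 9), cursors c1@1 c2@6 c3@8, authorship 1....2.3.
After op 5 (add_cursor(9)): buffer="elmqmecej" (len 9), cursors c1@1 c2@6 c3@8 c4@9, authorship 1....2.3.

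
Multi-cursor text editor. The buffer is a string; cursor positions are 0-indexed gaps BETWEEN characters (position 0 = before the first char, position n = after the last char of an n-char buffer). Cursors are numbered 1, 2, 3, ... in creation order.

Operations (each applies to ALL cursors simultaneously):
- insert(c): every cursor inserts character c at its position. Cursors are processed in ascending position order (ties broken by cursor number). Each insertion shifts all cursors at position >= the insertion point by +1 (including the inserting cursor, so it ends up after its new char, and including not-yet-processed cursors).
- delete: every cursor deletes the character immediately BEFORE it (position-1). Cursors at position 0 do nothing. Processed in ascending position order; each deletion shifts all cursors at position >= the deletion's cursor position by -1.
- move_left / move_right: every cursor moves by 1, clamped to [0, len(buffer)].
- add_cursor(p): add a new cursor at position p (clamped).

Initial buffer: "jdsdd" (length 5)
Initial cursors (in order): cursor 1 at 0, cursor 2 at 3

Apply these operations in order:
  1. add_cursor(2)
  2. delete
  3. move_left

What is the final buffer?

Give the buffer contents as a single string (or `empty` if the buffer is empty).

Answer: jdd

Derivation:
After op 1 (add_cursor(2)): buffer="jdsdd" (len 5), cursors c1@0 c3@2 c2@3, authorship .....
After op 2 (delete): buffer="jdd" (len 3), cursors c1@0 c2@1 c3@1, authorship ...
After op 3 (move_left): buffer="jdd" (len 3), cursors c1@0 c2@0 c3@0, authorship ...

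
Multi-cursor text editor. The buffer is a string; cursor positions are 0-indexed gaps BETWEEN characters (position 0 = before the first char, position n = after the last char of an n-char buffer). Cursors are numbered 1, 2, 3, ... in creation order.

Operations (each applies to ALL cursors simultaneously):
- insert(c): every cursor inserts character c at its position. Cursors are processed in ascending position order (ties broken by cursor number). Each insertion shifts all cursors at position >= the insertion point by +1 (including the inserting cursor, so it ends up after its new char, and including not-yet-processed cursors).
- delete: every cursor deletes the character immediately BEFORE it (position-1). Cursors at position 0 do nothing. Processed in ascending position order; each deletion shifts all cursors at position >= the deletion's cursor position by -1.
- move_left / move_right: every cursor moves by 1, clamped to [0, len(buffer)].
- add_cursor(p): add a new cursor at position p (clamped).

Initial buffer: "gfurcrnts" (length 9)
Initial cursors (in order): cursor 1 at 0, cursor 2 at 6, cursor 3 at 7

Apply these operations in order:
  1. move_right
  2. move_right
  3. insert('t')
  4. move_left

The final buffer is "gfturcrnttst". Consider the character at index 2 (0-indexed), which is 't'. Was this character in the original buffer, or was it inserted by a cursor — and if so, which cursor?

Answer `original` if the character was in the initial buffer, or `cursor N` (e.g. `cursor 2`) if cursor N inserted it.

Answer: cursor 1

Derivation:
After op 1 (move_right): buffer="gfurcrnts" (len 9), cursors c1@1 c2@7 c3@8, authorship .........
After op 2 (move_right): buffer="gfurcrnts" (len 9), cursors c1@2 c2@8 c3@9, authorship .........
After op 3 (insert('t')): buffer="gfturcrnttst" (len 12), cursors c1@3 c2@10 c3@12, authorship ..1......2.3
After op 4 (move_left): buffer="gfturcrnttst" (len 12), cursors c1@2 c2@9 c3@11, authorship ..1......2.3
Authorship (.=original, N=cursor N): . . 1 . . . . . . 2 . 3
Index 2: author = 1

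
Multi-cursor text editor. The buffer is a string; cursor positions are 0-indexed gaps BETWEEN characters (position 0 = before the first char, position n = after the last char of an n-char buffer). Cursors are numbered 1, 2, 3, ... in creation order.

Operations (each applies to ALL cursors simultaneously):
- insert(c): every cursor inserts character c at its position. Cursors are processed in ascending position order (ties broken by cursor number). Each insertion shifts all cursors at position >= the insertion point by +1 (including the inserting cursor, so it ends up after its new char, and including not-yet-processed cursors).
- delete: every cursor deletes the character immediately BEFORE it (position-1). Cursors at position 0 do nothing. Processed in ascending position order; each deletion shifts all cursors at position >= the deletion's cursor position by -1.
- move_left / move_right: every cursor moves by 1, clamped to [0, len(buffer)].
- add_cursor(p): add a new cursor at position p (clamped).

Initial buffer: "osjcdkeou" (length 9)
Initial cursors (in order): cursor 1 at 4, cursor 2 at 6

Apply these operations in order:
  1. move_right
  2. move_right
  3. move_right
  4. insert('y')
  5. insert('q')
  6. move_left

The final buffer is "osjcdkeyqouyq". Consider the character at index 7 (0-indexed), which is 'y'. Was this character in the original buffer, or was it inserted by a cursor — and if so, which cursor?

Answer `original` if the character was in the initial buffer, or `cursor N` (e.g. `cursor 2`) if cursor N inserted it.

Answer: cursor 1

Derivation:
After op 1 (move_right): buffer="osjcdkeou" (len 9), cursors c1@5 c2@7, authorship .........
After op 2 (move_right): buffer="osjcdkeou" (len 9), cursors c1@6 c2@8, authorship .........
After op 3 (move_right): buffer="osjcdkeou" (len 9), cursors c1@7 c2@9, authorship .........
After op 4 (insert('y')): buffer="osjcdkeyouy" (len 11), cursors c1@8 c2@11, authorship .......1..2
After op 5 (insert('q')): buffer="osjcdkeyqouyq" (len 13), cursors c1@9 c2@13, authorship .......11..22
After op 6 (move_left): buffer="osjcdkeyqouyq" (len 13), cursors c1@8 c2@12, authorship .......11..22
Authorship (.=original, N=cursor N): . . . . . . . 1 1 . . 2 2
Index 7: author = 1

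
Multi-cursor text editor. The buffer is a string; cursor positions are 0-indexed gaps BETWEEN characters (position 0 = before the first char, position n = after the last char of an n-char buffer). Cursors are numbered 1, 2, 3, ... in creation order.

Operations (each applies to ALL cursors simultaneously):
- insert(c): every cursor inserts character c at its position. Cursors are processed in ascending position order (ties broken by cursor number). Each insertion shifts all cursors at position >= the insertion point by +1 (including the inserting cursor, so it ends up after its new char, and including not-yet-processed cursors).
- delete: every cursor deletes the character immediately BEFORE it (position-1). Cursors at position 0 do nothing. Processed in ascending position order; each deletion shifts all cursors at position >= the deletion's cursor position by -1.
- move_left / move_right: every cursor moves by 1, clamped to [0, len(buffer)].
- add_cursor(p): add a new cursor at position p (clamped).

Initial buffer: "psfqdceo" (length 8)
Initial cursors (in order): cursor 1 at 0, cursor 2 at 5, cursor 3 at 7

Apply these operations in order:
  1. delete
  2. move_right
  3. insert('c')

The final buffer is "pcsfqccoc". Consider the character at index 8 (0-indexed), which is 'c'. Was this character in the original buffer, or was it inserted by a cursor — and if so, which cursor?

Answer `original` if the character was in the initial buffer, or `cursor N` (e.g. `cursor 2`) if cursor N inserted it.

Answer: cursor 3

Derivation:
After op 1 (delete): buffer="psfqco" (len 6), cursors c1@0 c2@4 c3@5, authorship ......
After op 2 (move_right): buffer="psfqco" (len 6), cursors c1@1 c2@5 c3@6, authorship ......
After op 3 (insert('c')): buffer="pcsfqccoc" (len 9), cursors c1@2 c2@7 c3@9, authorship .1....2.3
Authorship (.=original, N=cursor N): . 1 . . . . 2 . 3
Index 8: author = 3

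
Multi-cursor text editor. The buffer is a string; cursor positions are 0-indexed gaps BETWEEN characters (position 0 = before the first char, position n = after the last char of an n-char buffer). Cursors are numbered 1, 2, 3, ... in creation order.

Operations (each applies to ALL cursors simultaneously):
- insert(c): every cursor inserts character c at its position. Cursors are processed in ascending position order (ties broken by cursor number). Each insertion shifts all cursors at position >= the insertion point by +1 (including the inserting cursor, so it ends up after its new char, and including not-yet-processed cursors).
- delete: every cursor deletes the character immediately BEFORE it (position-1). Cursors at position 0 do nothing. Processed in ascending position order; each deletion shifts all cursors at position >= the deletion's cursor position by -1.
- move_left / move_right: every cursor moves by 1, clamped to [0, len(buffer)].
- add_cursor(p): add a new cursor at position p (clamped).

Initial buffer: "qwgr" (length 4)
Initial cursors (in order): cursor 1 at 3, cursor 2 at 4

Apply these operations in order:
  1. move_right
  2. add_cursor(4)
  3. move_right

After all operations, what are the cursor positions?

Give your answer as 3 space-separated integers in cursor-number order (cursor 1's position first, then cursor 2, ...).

Answer: 4 4 4

Derivation:
After op 1 (move_right): buffer="qwgr" (len 4), cursors c1@4 c2@4, authorship ....
After op 2 (add_cursor(4)): buffer="qwgr" (len 4), cursors c1@4 c2@4 c3@4, authorship ....
After op 3 (move_right): buffer="qwgr" (len 4), cursors c1@4 c2@4 c3@4, authorship ....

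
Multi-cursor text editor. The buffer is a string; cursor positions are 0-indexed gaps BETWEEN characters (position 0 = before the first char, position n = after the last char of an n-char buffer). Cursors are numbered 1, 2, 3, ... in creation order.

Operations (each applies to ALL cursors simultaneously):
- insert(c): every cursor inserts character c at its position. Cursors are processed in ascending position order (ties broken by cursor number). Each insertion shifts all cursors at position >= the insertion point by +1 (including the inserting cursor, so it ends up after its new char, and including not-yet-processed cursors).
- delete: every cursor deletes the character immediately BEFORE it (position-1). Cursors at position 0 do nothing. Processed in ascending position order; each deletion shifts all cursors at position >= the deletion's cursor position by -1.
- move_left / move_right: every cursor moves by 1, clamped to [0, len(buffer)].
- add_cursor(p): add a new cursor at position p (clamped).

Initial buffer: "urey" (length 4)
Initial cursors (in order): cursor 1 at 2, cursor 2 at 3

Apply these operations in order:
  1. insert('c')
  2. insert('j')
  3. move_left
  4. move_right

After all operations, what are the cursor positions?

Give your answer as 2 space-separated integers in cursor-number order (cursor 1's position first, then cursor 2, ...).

After op 1 (insert('c')): buffer="urcecy" (len 6), cursors c1@3 c2@5, authorship ..1.2.
After op 2 (insert('j')): buffer="urcjecjy" (len 8), cursors c1@4 c2@7, authorship ..11.22.
After op 3 (move_left): buffer="urcjecjy" (len 8), cursors c1@3 c2@6, authorship ..11.22.
After op 4 (move_right): buffer="urcjecjy" (len 8), cursors c1@4 c2@7, authorship ..11.22.

Answer: 4 7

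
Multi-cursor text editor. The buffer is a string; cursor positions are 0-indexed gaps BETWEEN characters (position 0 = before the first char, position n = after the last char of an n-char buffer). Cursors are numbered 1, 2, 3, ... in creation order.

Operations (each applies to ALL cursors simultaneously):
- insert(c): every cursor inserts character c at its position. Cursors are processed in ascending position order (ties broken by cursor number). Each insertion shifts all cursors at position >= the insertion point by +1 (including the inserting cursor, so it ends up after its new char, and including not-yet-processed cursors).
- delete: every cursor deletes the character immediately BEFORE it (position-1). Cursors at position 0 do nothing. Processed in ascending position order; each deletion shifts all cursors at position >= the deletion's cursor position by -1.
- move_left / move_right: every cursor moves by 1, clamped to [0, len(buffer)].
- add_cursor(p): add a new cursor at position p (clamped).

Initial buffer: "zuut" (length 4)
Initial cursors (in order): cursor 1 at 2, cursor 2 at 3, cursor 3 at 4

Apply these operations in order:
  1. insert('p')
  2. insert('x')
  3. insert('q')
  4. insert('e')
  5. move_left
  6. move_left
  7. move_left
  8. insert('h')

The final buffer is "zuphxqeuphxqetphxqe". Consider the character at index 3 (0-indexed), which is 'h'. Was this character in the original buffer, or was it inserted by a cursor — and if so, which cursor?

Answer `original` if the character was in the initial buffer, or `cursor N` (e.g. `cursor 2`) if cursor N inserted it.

Answer: cursor 1

Derivation:
After op 1 (insert('p')): buffer="zupuptp" (len 7), cursors c1@3 c2@5 c3@7, authorship ..1.2.3
After op 2 (insert('x')): buffer="zupxupxtpx" (len 10), cursors c1@4 c2@7 c3@10, authorship ..11.22.33
After op 3 (insert('q')): buffer="zupxqupxqtpxq" (len 13), cursors c1@5 c2@9 c3@13, authorship ..111.222.333
After op 4 (insert('e')): buffer="zupxqeupxqetpxqe" (len 16), cursors c1@6 c2@11 c3@16, authorship ..1111.2222.3333
After op 5 (move_left): buffer="zupxqeupxqetpxqe" (len 16), cursors c1@5 c2@10 c3@15, authorship ..1111.2222.3333
After op 6 (move_left): buffer="zupxqeupxqetpxqe" (len 16), cursors c1@4 c2@9 c3@14, authorship ..1111.2222.3333
After op 7 (move_left): buffer="zupxqeupxqetpxqe" (len 16), cursors c1@3 c2@8 c3@13, authorship ..1111.2222.3333
After op 8 (insert('h')): buffer="zuphxqeuphxqetphxqe" (len 19), cursors c1@4 c2@10 c3@16, authorship ..11111.22222.33333
Authorship (.=original, N=cursor N): . . 1 1 1 1 1 . 2 2 2 2 2 . 3 3 3 3 3
Index 3: author = 1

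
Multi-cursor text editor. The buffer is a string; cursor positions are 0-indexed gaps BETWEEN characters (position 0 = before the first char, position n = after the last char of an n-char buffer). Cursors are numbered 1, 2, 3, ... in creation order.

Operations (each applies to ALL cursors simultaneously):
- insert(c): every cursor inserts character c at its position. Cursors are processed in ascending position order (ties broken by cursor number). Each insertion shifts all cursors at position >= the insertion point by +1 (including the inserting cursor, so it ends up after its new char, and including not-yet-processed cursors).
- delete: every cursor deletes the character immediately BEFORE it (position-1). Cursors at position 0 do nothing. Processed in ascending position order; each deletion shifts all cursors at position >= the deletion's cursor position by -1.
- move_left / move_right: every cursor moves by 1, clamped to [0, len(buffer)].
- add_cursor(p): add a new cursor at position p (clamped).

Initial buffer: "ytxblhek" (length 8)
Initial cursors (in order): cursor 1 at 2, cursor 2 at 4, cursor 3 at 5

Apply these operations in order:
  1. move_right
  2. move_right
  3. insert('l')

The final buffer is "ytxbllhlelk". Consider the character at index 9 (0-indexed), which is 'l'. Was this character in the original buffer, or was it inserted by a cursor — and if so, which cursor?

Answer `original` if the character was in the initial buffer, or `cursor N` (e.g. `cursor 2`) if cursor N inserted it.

After op 1 (move_right): buffer="ytxblhek" (len 8), cursors c1@3 c2@5 c3@6, authorship ........
After op 2 (move_right): buffer="ytxblhek" (len 8), cursors c1@4 c2@6 c3@7, authorship ........
After op 3 (insert('l')): buffer="ytxbllhlelk" (len 11), cursors c1@5 c2@8 c3@10, authorship ....1..2.3.
Authorship (.=original, N=cursor N): . . . . 1 . . 2 . 3 .
Index 9: author = 3

Answer: cursor 3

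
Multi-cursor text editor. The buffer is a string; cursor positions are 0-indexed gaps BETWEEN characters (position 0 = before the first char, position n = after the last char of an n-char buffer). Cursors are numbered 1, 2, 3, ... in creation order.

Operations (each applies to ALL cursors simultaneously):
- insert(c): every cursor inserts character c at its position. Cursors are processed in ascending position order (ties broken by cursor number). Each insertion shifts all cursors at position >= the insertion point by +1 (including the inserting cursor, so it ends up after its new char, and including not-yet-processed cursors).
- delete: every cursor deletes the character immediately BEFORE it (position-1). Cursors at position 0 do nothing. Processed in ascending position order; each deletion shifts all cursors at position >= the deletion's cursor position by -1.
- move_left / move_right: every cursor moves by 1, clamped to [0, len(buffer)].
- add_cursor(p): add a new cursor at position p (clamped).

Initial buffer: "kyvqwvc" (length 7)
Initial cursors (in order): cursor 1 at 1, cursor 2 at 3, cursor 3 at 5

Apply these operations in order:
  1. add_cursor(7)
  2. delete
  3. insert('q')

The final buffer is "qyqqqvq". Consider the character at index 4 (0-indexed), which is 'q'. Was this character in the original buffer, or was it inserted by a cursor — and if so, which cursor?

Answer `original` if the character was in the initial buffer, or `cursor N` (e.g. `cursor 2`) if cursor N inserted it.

Answer: cursor 3

Derivation:
After op 1 (add_cursor(7)): buffer="kyvqwvc" (len 7), cursors c1@1 c2@3 c3@5 c4@7, authorship .......
After op 2 (delete): buffer="yqv" (len 3), cursors c1@0 c2@1 c3@2 c4@3, authorship ...
After op 3 (insert('q')): buffer="qyqqqvq" (len 7), cursors c1@1 c2@3 c3@5 c4@7, authorship 1.2.3.4
Authorship (.=original, N=cursor N): 1 . 2 . 3 . 4
Index 4: author = 3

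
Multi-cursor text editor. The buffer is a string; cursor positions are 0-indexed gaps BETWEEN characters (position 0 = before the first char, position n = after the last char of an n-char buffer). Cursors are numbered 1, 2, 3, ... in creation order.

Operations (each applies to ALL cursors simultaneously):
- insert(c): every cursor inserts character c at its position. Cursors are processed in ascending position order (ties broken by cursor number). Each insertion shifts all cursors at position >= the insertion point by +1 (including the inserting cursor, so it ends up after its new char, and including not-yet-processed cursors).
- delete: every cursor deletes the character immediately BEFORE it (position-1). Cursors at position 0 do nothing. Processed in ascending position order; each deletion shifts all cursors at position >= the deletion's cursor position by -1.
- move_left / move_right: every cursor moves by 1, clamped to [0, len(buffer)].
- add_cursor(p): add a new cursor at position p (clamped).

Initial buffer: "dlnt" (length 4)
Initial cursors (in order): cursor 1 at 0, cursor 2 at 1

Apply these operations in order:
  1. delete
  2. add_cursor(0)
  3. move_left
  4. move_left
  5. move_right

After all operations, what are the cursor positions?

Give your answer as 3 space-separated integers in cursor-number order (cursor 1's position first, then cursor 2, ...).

After op 1 (delete): buffer="lnt" (len 3), cursors c1@0 c2@0, authorship ...
After op 2 (add_cursor(0)): buffer="lnt" (len 3), cursors c1@0 c2@0 c3@0, authorship ...
After op 3 (move_left): buffer="lnt" (len 3), cursors c1@0 c2@0 c3@0, authorship ...
After op 4 (move_left): buffer="lnt" (len 3), cursors c1@0 c2@0 c3@0, authorship ...
After op 5 (move_right): buffer="lnt" (len 3), cursors c1@1 c2@1 c3@1, authorship ...

Answer: 1 1 1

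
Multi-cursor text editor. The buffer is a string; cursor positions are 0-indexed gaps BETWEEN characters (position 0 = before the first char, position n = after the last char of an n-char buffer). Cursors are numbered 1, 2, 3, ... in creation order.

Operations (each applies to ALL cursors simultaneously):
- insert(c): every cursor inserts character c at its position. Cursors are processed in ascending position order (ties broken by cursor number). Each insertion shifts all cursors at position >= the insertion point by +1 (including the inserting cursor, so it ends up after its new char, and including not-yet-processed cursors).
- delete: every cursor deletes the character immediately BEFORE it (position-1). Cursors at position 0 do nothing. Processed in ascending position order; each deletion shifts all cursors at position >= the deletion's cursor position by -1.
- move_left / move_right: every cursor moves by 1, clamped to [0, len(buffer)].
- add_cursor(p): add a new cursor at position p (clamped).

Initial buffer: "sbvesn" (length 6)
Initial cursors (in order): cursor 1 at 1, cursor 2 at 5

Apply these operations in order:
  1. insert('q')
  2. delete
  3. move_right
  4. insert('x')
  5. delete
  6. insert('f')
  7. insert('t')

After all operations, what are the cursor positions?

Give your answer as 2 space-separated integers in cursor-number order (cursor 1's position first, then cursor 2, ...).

After op 1 (insert('q')): buffer="sqbvesqn" (len 8), cursors c1@2 c2@7, authorship .1....2.
After op 2 (delete): buffer="sbvesn" (len 6), cursors c1@1 c2@5, authorship ......
After op 3 (move_right): buffer="sbvesn" (len 6), cursors c1@2 c2@6, authorship ......
After op 4 (insert('x')): buffer="sbxvesnx" (len 8), cursors c1@3 c2@8, authorship ..1....2
After op 5 (delete): buffer="sbvesn" (len 6), cursors c1@2 c2@6, authorship ......
After op 6 (insert('f')): buffer="sbfvesnf" (len 8), cursors c1@3 c2@8, authorship ..1....2
After op 7 (insert('t')): buffer="sbftvesnft" (len 10), cursors c1@4 c2@10, authorship ..11....22

Answer: 4 10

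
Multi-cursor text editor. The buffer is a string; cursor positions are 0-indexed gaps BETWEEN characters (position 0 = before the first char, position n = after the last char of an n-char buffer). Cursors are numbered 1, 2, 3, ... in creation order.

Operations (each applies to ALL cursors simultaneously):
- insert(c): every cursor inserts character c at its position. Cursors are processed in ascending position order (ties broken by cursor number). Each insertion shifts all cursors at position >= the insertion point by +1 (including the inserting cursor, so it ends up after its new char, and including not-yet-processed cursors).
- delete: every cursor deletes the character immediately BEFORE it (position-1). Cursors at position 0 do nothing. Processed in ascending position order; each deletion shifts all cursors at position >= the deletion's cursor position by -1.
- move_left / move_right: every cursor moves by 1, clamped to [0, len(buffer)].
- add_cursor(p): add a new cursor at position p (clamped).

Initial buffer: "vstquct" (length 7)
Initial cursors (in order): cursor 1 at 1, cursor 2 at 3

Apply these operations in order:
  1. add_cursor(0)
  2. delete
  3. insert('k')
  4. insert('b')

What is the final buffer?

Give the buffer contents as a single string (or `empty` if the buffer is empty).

After op 1 (add_cursor(0)): buffer="vstquct" (len 7), cursors c3@0 c1@1 c2@3, authorship .......
After op 2 (delete): buffer="squct" (len 5), cursors c1@0 c3@0 c2@1, authorship .....
After op 3 (insert('k')): buffer="kkskquct" (len 8), cursors c1@2 c3@2 c2@4, authorship 13.2....
After op 4 (insert('b')): buffer="kkbbskbquct" (len 11), cursors c1@4 c3@4 c2@7, authorship 1313.22....

Answer: kkbbskbquct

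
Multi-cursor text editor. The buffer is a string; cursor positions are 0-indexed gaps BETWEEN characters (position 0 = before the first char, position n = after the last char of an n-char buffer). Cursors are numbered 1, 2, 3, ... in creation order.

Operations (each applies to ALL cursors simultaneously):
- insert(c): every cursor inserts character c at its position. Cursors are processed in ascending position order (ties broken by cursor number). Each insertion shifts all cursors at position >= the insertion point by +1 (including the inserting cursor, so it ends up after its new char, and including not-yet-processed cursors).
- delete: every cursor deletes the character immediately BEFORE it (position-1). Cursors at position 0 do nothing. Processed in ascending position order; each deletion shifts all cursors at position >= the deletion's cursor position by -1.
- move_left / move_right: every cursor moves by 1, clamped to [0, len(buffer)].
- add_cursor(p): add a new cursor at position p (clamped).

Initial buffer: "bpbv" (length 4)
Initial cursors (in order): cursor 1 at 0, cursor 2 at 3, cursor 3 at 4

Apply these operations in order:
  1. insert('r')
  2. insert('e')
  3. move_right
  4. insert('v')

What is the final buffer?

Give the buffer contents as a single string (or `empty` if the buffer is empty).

Answer: rebvpbrevvrev

Derivation:
After op 1 (insert('r')): buffer="rbpbrvr" (len 7), cursors c1@1 c2@5 c3@7, authorship 1...2.3
After op 2 (insert('e')): buffer="rebpbrevre" (len 10), cursors c1@2 c2@7 c3@10, authorship 11...22.33
After op 3 (move_right): buffer="rebpbrevre" (len 10), cursors c1@3 c2@8 c3@10, authorship 11...22.33
After op 4 (insert('v')): buffer="rebvpbrevvrev" (len 13), cursors c1@4 c2@10 c3@13, authorship 11.1..22.2333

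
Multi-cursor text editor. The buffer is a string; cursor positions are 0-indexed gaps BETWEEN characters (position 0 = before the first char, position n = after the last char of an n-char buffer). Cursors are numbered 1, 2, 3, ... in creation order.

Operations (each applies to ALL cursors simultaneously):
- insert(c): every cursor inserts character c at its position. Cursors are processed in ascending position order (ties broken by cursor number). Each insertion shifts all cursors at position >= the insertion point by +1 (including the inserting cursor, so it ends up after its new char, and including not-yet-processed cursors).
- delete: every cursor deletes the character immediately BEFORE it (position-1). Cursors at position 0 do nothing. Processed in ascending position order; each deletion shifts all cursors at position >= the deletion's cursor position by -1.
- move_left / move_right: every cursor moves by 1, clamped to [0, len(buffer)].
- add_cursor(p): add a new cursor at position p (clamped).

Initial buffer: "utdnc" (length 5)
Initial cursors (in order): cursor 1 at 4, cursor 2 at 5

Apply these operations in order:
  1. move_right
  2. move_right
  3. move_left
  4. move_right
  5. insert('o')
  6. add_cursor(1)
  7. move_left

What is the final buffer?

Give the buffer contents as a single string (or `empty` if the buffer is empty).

Answer: utdncoo

Derivation:
After op 1 (move_right): buffer="utdnc" (len 5), cursors c1@5 c2@5, authorship .....
After op 2 (move_right): buffer="utdnc" (len 5), cursors c1@5 c2@5, authorship .....
After op 3 (move_left): buffer="utdnc" (len 5), cursors c1@4 c2@4, authorship .....
After op 4 (move_right): buffer="utdnc" (len 5), cursors c1@5 c2@5, authorship .....
After op 5 (insert('o')): buffer="utdncoo" (len 7), cursors c1@7 c2@7, authorship .....12
After op 6 (add_cursor(1)): buffer="utdncoo" (len 7), cursors c3@1 c1@7 c2@7, authorship .....12
After op 7 (move_left): buffer="utdncoo" (len 7), cursors c3@0 c1@6 c2@6, authorship .....12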